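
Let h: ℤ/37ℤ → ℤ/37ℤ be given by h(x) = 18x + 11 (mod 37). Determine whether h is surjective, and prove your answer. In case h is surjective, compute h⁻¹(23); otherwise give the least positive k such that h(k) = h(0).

13

Since gcd(18, 37) = 1, 18 is invertible modulo 37. Euclid's algorithm: 37 = 2·18 + 1; back-substituting gives 1 = 35·18 − 17·37, so 18⁻¹ ≡ 35 (mod 37).
For any y ∈ ℤ/37ℤ, x = 35(y − 11) mod 37 satisfies h(x) = 18·35(y − 11) + 11 ≡ y (since 18·35 ≡ 1 mod 37). So every y has a preimage.
Thus h is surjective.
Since h is surjective, we compute h⁻¹(23): solve 18x + 11 ≡ 23 (mod 37), i.e. 18x ≡ 12 (mod 37).
Multiplying by 18⁻¹ = 35 gives x ≡ 35·12 = 420 = 11·37 + 13 ≡ 13 (mod 37).
Check: h(13) = 18·13 + 11 = 245 = 6·37 + 23 ≡ 23 (mod 37).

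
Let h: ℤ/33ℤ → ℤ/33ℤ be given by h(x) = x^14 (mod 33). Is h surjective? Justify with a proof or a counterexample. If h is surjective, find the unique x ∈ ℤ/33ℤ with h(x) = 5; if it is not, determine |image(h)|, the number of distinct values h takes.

12

h(4): Repeated squaring mod 33: 4^1 ≡ 4, 4^2 ≡ 4² = 16, 4^4 ≡ 16² = 256 ≡ 25, 4^8 ≡ 25² = 625 ≡ 31. Since 14 = 8 + 4 + 2, 4^14 ≡ 31·25·16: 31·25 = 775 ≡ 16, then 16·16 = 256 ≡ 25. So 4^14 ≡ 25 (mod 33).
h(7): Repeated squaring mod 33: 7^1 ≡ 7, 7^2 ≡ 7² = 49 ≡ 16, 7^4 ≡ 16² = 256 ≡ 25, 7^8 ≡ 25² = 625 ≡ 31. Since 14 = 8 + 4 + 2, 7^14 ≡ 31·25·16: 31·25 = 775 ≡ 16, then 16·16 = 256 ≡ 25. So 7^14 ≡ 25 (mod 33).
So h(4) = h(7) = 25 while 4 ≠ 7, therefore h is not injective.
A non-injective map from the 33-element set ℤ/33ℤ to itself takes at most 32 distinct values, so it cannot be surjective. Thus h is not surjective.
Since h is not surjective, we determine |image(h)|. Computing x^14 mod 33 for each x (by repeated squaring, reducing mod 33 at every step), the values h(0), h(1), …, h(32) are: 0, 1, 16, 15, 25, 31, 9, 25, 4, 27, 1, 22, 12, 16, 4, 3, 31, 31, 3, 4, 16, 12, 22, 1, 27, 4, 25, 9, 31, 25, 15, 16, 1.
The distinct values are {0, 1, 3, 4, 9, 12, 15, 16, 22, 25, 27, 31}; there are 12 of them.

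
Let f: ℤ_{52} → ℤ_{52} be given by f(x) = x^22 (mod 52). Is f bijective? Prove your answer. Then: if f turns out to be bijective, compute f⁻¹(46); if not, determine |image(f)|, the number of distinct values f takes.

f(12): Repeated squaring mod 52: 12^1 ≡ 12, 12^2 ≡ 12² = 144 ≡ 40, 12^4 ≡ 40² = 1600 ≡ 40, 12^8 ≡ 40² = 1600 ≡ 40, 12^16 ≡ 40² = 1600 ≡ 40. Since 22 = 16 + 4 + 2, 12^22 ≡ 40·40·40: 40·40 = 1600 ≡ 40, then 40·40 = 1600 ≡ 40. So 12^22 ≡ 40 (mod 52).
f(14): Repeated squaring mod 52: 14^1 ≡ 14, 14^2 ≡ 14² = 196 ≡ 40, 14^4 ≡ 40² = 1600 ≡ 40, 14^8 ≡ 40² = 1600 ≡ 40, 14^16 ≡ 40² = 1600 ≡ 40. Since 22 = 16 + 4 + 2, 14^22 ≡ 40·40·40: 40·40 = 1600 ≡ 40, then 40·40 = 1600 ≡ 40. So 14^22 ≡ 40 (mod 52).
So f(12) = f(14) = 40 while 12 ≠ 14, hence f is not injective, hence not bijective.
Since f is not bijective, we determine |image(f)|. Computing x^22 mod 52 for each x (by repeated squaring, reducing mod 52 at every step), the values f(0), f(1), …, f(51) are: 0, 1, 36, 29, 48, 25, 4, 17, 12, 9, 16, 49, 40, 13, 40, 49, 16, 9, 12, 17, 4, 25, 48, 29, 36, 1, 0, 1, 36, 29, 48, 25, 4, 17, 12, 9, 16, 49, 40, 13, 40, 49, 16, 9, 12, 17, 4, 25, 48, 29, 36, 1.
The distinct values are {0, 1, 4, 9, 12, 13, 16, 17, 25, 29, 36, 40, 48, 49}; there are 14 of them.

14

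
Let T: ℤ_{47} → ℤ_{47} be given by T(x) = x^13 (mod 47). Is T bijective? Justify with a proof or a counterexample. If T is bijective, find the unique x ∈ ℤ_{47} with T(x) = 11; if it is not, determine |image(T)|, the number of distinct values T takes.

44

Since 47 is prime, the nonzero elements of ℤ_{47} form a cyclic group of order 46.
As gcd(13, 46) = 1, raising to the 13th power is a bijection on this group: if x_1^13 ≡ x_2^13 then (x_1x_2^{−1})^13 = 1, and the only element of order dividing gcd(13, 46) = 1 is 1, so x_1 = x_2.
With T(0) = 0 this makes T injective on all of ℤ_{47}, hence bijective (finite equal-size domain and codomain). In particular T is bijective.
Since T is bijective, we find the preimage of 11. The inverse of x ↦ x^13 on (ℤ_{47})^× is x ↦ x^39, because 13·39 = 507 = 11·46 + 1 ≡ 1 (mod 46) and x^{46} = 1 for x ≠ 0 (Fermat). So T⁻¹(11) = 11^39 mod 47.
Repeated squaring mod 47: 11^1 ≡ 11, 11^2 ≡ 11² = 121 ≡ 27, 11^4 ≡ 27² = 729 ≡ 24, 11^8 ≡ 24² = 576 ≡ 12, 11^16 ≡ 12² = 144 ≡ 3, 11^32 ≡ 3² = 9. Since 39 = 32 + 4 + 2 + 1, 11^39 ≡ 9·24·27·11: 9·24 = 216 ≡ 28, then 28·27 = 756 ≡ 4, then 4·11 = 44. So 11^39 ≡ 44 (mod 47).
Hence T⁻¹(11) = 44.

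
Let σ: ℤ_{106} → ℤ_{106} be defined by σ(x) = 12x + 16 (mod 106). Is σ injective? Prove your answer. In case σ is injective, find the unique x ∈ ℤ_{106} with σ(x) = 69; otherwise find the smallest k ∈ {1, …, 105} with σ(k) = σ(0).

By definition, σ is injective if σ(u) = σ(v) implies u = v.
We have gcd(12, 106) = 2 > 1. Taking u = 0 and v = 53: σ(0) = 16 and σ(53) = 12·53 + 16 = 652 ≡ 16 (mod 106).
So σ(0) = σ(53) while 0 ≠ 53, thus σ is not injective.
Since σ is not injective, we find the least positive k with σ(k) = σ(0): this means 12k ≡ 0 (mod 106), i.e. 106 ∣ 12k. Since gcd(12, 106) = 2, dividing through by 2 this holds exactly when 53 ∣ 6k, and as gcd(6, 53) = 1, exactly when 53 ∣ k.
The smallest positive such k is 53.

53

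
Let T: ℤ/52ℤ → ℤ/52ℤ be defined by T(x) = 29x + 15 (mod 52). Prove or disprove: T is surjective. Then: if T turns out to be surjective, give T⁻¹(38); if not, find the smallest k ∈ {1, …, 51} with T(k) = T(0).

Recall that T is surjective if every y in the codomain equals T(x) for some x in the domain.
Since gcd(29, 52) = 1, 29 is invertible modulo 52. Euclid's algorithm: 52 = 1·29 + 23, 29 = 1·23 + 6, 23 = 3·6 + 5, 6 = 1·5 + 1; back-substituting gives 1 = 9·29 − 5·52, so 29⁻¹ ≡ 9 (mod 52).
For any y ∈ ℤ/52ℤ, x = 9(y − 15) mod 52 satisfies T(x) = 29·9(y − 15) + 15 ≡ y (since 29·9 ≡ 1 mod 52). So every y has a preimage.
Hence T is surjective.
Since T is surjective, we find T⁻¹(38): we need 29x ≡ 38 − 15 ≡ 23 (mod 52). Using 29⁻¹ = 9: x ≡ 9·23 = 207 = 3·52 + 51, so x = 51.
Check: T(51) = 29·51 + 15 = 1494 = 28·52 + 38 ≡ 38 (mod 52).

51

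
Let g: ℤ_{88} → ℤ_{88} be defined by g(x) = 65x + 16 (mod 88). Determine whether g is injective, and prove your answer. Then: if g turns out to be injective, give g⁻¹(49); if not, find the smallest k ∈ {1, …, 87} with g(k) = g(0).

33

Suppose g(a) = g(b) in ℤ_{88}. Then 65a + 16 ≡ 65b + 16 (mod 88), so 65(a − b) ≡ 0 (mod 88).
Since gcd(65, 88) = 1, 65 is invertible modulo 88, therefore a − b ≡ 0 (mod 88), i.e. a = b.
Hence g is injective.
We now compute 65⁻¹ mod 88 explicitly. Euclid's algorithm: 88 = 1·65 + 23, 65 = 2·23 + 19, 23 = 1·19 + 4, 19 = 4·4 + 3, 4 = 1·3 + 1; back-substituting gives 1 = 65·65 − 48·88, so 65⁻¹ ≡ 65 (mod 88).
Since g is injective, we find g⁻¹(49): we need 65x ≡ 49 − 16 ≡ 33 (mod 88). Using 65⁻¹ = 65: x ≡ 65·33 = 2145 = 24·88 + 33, so x = 33.
Check: g(33) = 65·33 + 16 = 2161 = 24·88 + 49 ≡ 49 (mod 88).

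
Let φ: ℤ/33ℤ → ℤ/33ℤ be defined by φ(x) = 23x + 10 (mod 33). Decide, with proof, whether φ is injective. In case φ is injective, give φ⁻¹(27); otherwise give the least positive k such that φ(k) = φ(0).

If φ(a) = φ(b), then 23a ≡ 23b (mod 33). Because gcd(23, 33) = 1, we may cancel 23 to get a ≡ b (mod 33).
Therefore φ is injective.
We now compute 23⁻¹ mod 33 explicitly. Euclid's algorithm: 33 = 1·23 + 10, 23 = 2·10 + 3, 10 = 3·3 + 1; back-substituting gives 1 = 23·23 − 16·33, so 23⁻¹ ≡ 23 (mod 33).
Since φ is injective, we find φ⁻¹(27): we need 23x ≡ 27 − 10 ≡ 17 (mod 33). Using 23⁻¹ = 23: x ≡ 23·17 = 391 = 11·33 + 28, so x = 28.
Check: φ(28) = 23·28 + 10 = 654 = 19·33 + 27 ≡ 27 (mod 33).

28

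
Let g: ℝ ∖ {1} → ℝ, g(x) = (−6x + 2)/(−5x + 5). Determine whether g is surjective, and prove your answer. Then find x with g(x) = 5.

23/19

If g(x) = 6/5, cross-multiplying gives −5(−6x + 2) = −6(−5x + 5), which simplifies to −10 = −30 — false.  So 6/5 has no preimage and g is not surjective.
Solving g(x) = 5: cross-multiplying gives −6x + 2 = 5(−5x + 5), which rearranges to 19x = 23, so x = 23/19.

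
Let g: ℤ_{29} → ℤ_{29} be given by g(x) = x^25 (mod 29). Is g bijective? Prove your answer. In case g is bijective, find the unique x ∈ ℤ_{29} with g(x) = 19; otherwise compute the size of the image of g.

11

Since 29 is prime, the nonzero elements of ℤ_{29} form a cyclic group of order 28.
As gcd(25, 28) = 1, raising to the 25th power is a bijection on this group: if a^25 ≡ b^25 then (ab^{−1})^25 = 1, and the only element of order dividing gcd(25, 28) = 1 is 1, so a = b.
With g(0) = 0 this makes g injective on all of ℤ_{29}, hence bijective (finite equal-size domain and codomain). In particular g is bijective.
Since g is bijective, we find the preimage of 19. The inverse of x ↦ x^25 on (ℤ_{29})^× is x ↦ x^9, because 25·9 = 225 = 8·28 + 1 ≡ 1 (mod 28) and x^{28} = 1 for x ≠ 0 (Fermat). So g⁻¹(19) = 19^9 mod 29.
Repeated squaring mod 29: 19^1 ≡ 19, 19^2 ≡ 19² = 361 ≡ 13, 19^4 ≡ 13² = 169 ≡ 24, 19^8 ≡ 24² = 576 ≡ 25. Since 9 = 8 + 1, 19^9 ≡ 25·19: 25·19 = 475 ≡ 11. So 19^9 ≡ 11 (mod 29).
Hence g⁻¹(19) = 11.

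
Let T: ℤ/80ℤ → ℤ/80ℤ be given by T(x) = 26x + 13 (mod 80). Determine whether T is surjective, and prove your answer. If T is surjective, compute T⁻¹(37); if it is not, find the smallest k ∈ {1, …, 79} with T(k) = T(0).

40

By definition, surjectivity means every element of the codomain has a preimage under T.
Since gcd(26, 80) = 2, we have 26x ≡ 0 (mod 2) for all x, so T(x) ≡ 1 (mod 2).
But 0 ≢ 1 (mod 2), so 0 ∈ ℤ/80ℤ has no preimage. So T is not surjective.
Since T is not surjective, we find the least positive k with T(k) = T(0): this means 26k ≡ 0 (mod 80), i.e. 80 ∣ 26k. Since gcd(26, 80) = 2, dividing through by 2 this holds exactly when 40 ∣ 13k, and as gcd(13, 40) = 1, exactly when 40 ∣ k.
The smallest positive such k is 40.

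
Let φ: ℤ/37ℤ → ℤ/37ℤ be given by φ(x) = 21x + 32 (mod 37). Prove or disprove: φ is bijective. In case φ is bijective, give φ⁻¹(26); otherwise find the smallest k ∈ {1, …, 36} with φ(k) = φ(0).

If φ(s) = φ(t), then 21s ≡ 21t (mod 37). Because gcd(21, 37) = 1, we may cancel 21 to get s ≡ t (mod 37).
We now compute 21⁻¹ mod 37 explicitly. Euclid's algorithm: 37 = 1·21 + 16, 21 = 1·16 + 5, 16 = 3·5 + 1; back-substituting gives 1 = 30·21 − 17·37, so 21⁻¹ ≡ 30 (mod 37).
Then y ↦ 30(y − 32) is a two-sided inverse to φ, so every y ∈ ℤ/37ℤ has a preimage.
Thus φ is bijective.
Since φ is bijective, we compute φ⁻¹(26): solve 21x + 32 ≡ 26 (mod 37), i.e. 21x ≡ 31 (mod 37).
Multiplying by 21⁻¹ = 30 gives x ≡ 30·31 = 930 = 25·37 + 5 ≡ 5 (mod 37).
Check: φ(5) = 21·5 + 32 = 137 = 3·37 + 26 ≡ 26 (mod 37).

5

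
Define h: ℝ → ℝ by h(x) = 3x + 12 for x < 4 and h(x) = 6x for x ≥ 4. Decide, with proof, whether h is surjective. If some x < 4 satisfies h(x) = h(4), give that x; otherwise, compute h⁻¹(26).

Both pieces are strictly increasing (slopes 3 and 6), so each is injective on its own interval.
The left piece maps (−∞, 4) onto (−∞, 24); the right piece maps [4, ∞) onto [24, ∞).
These images together cover ℝ, so h is surjective.
Because the two images are disjoint, no x < 4 has h(x) = h(4), so we compute h⁻¹(26): 26 lies in [24, ∞), so solve 6x = 26: x = (26 − 0)/6 = 13/3.

13/3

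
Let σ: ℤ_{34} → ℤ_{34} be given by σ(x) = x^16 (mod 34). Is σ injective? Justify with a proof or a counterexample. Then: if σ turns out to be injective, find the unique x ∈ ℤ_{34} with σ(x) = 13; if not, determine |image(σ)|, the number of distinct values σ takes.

4

σ(1) = 1^16 = 1.
σ(3): Repeated squaring mod 34: 3^1 ≡ 3, 3^2 ≡ 3² = 9, 3^4 ≡ 9² = 81 ≡ 13, 3^8 ≡ 13² = 169 ≡ 33, 3^16 ≡ 33² = 1089 ≡ 1. So 3^16 ≡ 1 (mod 34).
So σ(1) = σ(3) = 1 while 1 ≠ 3, so σ is not injective.
Since σ is not injective, we determine |image(σ)|. Computing x^16 mod 34 for each x (by repeated squaring, reducing mod 34 at every step), the values σ(0), σ(1), …, σ(33) are: 0, 1, 18, 1, 18, 1, 18, 1, 18, 1, 18, 1, 18, 1, 18, 1, 18, 17, 18, 1, 18, 1, 18, 1, 18, 1, 18, 1, 18, 1, 18, 1, 18, 1.
The distinct values are {0, 1, 17, 18}; there are 4 of them.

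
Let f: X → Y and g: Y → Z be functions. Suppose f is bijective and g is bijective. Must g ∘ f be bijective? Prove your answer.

Injectivity: if g(f(u)) = g(f(v)) then f(u) = f(v) (g injective) so u = v (f injective).
Surjectivity: for c ∈ Z pick b with g(b) = c, then a with f(a) = b; then (g ∘ f)(a) = c.
Thus g ∘ f is bijective.

bijective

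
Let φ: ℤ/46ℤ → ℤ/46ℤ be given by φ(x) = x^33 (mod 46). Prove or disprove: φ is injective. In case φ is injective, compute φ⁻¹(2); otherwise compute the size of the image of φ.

6

φ(1) = 1^33 = 1.
φ(3): Repeated squaring mod 46: 3^1 ≡ 3, 3^2 ≡ 3² = 9, 3^4 ≡ 9² = 81 ≡ 35, 3^8 ≡ 35² = 1225 ≡ 29, 3^16 ≡ 29² = 841 ≡ 13, 3^32 ≡ 13² = 169 ≡ 31. Since 33 = 32 + 1, 3^33 ≡ 31·3: 31·3 = 93 ≡ 1. So 3^33 ≡ 1 (mod 46).
So φ(1) = φ(3) = 1 while 1 ≠ 3, therefore φ is not injective.
Since φ is not injective, we determine |image(φ)|. Computing x^33 mod 46 for each x (by repeated squaring, reducing mod 46 at every step), the values φ(0), φ(1), …, φ(45) are: 0, 1, 24, 1, 24, 45, 24, 45, 24, 1, 22, 45, 24, 1, 22, 45, 24, 45, 24, 45, 22, 45, 22, 23, 24, 1, 24, 1, 22, 1, 22, 1, 24, 45, 22, 1, 24, 45, 22, 1, 22, 1, 22, 45, 22, 45.
The distinct values are {0, 1, 22, 23, 24, 45}; there are 6 of them.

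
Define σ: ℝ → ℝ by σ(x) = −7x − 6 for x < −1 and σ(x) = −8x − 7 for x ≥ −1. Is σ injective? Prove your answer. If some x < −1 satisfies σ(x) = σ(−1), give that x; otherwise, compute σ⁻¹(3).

-9/7

Both pieces are strictly decreasing (slopes −7 and −8), so each is injective on its own interval.
The left piece maps (−∞, −1) onto (1, ∞); the right piece maps [−1, ∞) onto (−∞, 1].
These images are disjoint, so no value is attained by both pieces. Therefore σ is injective.
Because the two images are disjoint, no x < −1 has σ(x) = σ(−1), so we compute σ⁻¹(3): 3 lies in (1, ∞), so solve −7x − 6 = 3: x = (3 + 6)/(−7) = −9/7.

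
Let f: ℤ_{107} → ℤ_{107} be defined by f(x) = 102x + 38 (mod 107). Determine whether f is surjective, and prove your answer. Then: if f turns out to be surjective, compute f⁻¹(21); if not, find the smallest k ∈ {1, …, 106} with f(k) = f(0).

89

Recall: surjectivity means every element of the codomain has a preimage under f.
Since gcd(102, 107) = 1, 102 is invertible modulo 107. Euclid's algorithm: 107 = 1·102 + 5, 102 = 20·5 + 2, 5 = 2·2 + 1; back-substituting gives 1 = 64·102 − 61·107, so 102⁻¹ ≡ 64 (mod 107).
Then y ↦ 64(y − 38) is a two-sided inverse to f, so every y ∈ ℤ_{107} has a preimage.
So f is surjective.
Since f is surjective, we find f⁻¹(21): we need 102x ≡ 21 − 38 ≡ 90 (mod 107). Using 102⁻¹ = 64: x ≡ 64·90 = 5760 = 53·107 + 89, so x = 89.
Check: f(89) = 102·89 + 38 = 9116 = 85·107 + 21 ≡ 21 (mod 107).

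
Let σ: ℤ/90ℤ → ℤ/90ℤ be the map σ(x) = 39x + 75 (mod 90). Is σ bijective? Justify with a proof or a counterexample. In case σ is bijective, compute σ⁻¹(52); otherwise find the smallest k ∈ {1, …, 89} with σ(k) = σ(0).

30

We have gcd(39, 90) = 3 > 1. Taking u = 0 and v = 30: σ(0) = 75 and σ(30) = 39·30 + 75 = 1245 ≡ 75 (mod 90).
So σ(0) = σ(30) while 0 ≠ 30, thus σ is not injective, hence not bijective.
Since σ is not bijective, we find the least positive k with σ(k) = σ(0): this means 39k ≡ 0 (mod 90), i.e. 90 ∣ 39k. Since gcd(39, 90) = 3, dividing through by 3 this holds exactly when 30 ∣ 13k, and as gcd(13, 30) = 1, exactly when 30 ∣ k.
The smallest positive such k is 30.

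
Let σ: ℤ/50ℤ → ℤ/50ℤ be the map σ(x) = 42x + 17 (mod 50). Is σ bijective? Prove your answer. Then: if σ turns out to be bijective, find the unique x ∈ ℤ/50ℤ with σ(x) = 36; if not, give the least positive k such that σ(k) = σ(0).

25

We have gcd(42, 50) = 2 > 1. Taking s = 0 and t = 25: σ(0) = 17 and σ(25) = 42·25 + 17 = 1067 ≡ 17 (mod 50).
So σ(0) = σ(25) while 0 ≠ 25, hence σ is not injective, hence not bijective.
Since σ is not bijective, we find the least positive k with σ(k) = σ(0): this means 42k ≡ 0 (mod 50), i.e. 50 ∣ 42k. Since gcd(42, 50) = 2, dividing through by 2 this holds exactly when 25 ∣ 21k, and as gcd(21, 25) = 1, exactly when 25 ∣ k.
The smallest positive such k is 25.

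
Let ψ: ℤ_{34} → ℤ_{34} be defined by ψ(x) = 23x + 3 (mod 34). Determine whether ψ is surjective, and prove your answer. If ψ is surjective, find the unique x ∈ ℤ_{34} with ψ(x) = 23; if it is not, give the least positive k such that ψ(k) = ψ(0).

By definition, ψ is surjective if every y in the codomain equals ψ(x) for some x in the domain.
Since gcd(23, 34) = 1, 23 is invertible modulo 34. Euclid's algorithm: 34 = 1·23 + 11, 23 = 2·11 + 1; back-substituting gives 1 = 3·23 − 2·34, so 23⁻¹ ≡ 3 (mod 34).
Then y ↦ 3(y − 3) is a two-sided inverse to ψ, so every y ∈ ℤ_{34} has a preimage.
Therefore ψ is surjective.
Since ψ is surjective, we find ψ⁻¹(23): we need 23x ≡ 23 − 3 ≡ 20 (mod 34). Using 23⁻¹ = 3: x ≡ 3·20 = 60 = 1·34 + 26, so x = 26.
Check: ψ(26) = 23·26 + 3 = 601 = 17·34 + 23 ≡ 23 (mod 34).

26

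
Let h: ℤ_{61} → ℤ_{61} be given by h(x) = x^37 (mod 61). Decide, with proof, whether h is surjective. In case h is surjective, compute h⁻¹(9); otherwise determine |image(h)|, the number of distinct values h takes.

Since 61 is prime, the nonzero elements of ℤ_{61} form a cyclic group of order 60.
As gcd(37, 60) = 1, raising to the 37th power is a bijection on this group: if x_1^37 ≡ x_2^37 then (x_1x_2^{−1})^37 = 1, and the only element of order dividing gcd(37, 60) = 1 is 1, so x_1 = x_2.
With h(0) = 0 this makes h injective on all of ℤ_{61}, hence bijective (finite equal-size domain and codomain). In particular h is surjective.
Since h is surjective, we find the preimage of 9. The inverse of x ↦ x^37 on (ℤ_{61})^× is x ↦ x^13, because 37·13 = 481 = 8·60 + 1 ≡ 1 (mod 60) and x^{60} = 1 for x ≠ 0 (Fermat). So h⁻¹(9) = 9^13 mod 61.
Repeated squaring mod 61: 9^1 ≡ 9, 9^2 ≡ 9² = 81 ≡ 20, 9^4 ≡ 20² = 400 ≡ 34, 9^8 ≡ 34² = 1156 ≡ 58. Since 13 = 8 + 4 + 1, 9^13 ≡ 58·34·9: 58·34 = 1972 ≡ 20, then 20·9 = 180 ≡ 58. So 9^13 ≡ 58 (mod 61).
Hence h⁻¹(9) = 58.

58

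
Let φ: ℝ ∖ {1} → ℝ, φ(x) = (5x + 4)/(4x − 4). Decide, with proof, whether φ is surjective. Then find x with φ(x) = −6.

20/29

If φ(x) = 5/4, cross-multiplying gives 4(5x + 4) = 5(4x − 4), which simplifies to 16 = −20 — false.  So 5/4 has no preimage and φ is not surjective.
Solving φ(x) = −6: cross-multiplying gives 5x + 4 = −6(4x − 4), which rearranges to 29x = 20, so x = 20/29.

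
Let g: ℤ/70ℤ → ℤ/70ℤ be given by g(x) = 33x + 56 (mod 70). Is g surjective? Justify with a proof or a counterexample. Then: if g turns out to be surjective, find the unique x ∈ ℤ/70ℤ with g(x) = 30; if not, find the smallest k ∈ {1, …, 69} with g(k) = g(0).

Since gcd(33, 70) = 1, 33 is invertible modulo 70. Euclid's algorithm: 70 = 2·33 + 4, 33 = 8·4 + 1; back-substituting gives 1 = 17·33 − 8·70, so 33⁻¹ ≡ 17 (mod 70).
For any y ∈ ℤ/70ℤ, x = 17(y − 56) mod 70 satisfies g(x) = 33·17(y − 56) + 56 ≡ y (since 33·17 ≡ 1 mod 70). So every y has a preimage.
So g is surjective.
Since g is surjective, we compute g⁻¹(30): solve 33x + 56 ≡ 30 (mod 70), i.e. 33x ≡ 44 (mod 70).
Multiplying by 33⁻¹ = 17 gives x ≡ 17·44 = 748 = 10·70 + 48 ≡ 48 (mod 70).
Check: g(48) = 33·48 + 56 = 1640 = 23·70 + 30 ≡ 30 (mod 70).

48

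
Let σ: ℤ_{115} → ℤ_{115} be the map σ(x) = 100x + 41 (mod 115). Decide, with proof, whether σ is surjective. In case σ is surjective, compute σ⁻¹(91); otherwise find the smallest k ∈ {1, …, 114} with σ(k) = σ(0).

Recall that σ is surjective if every y in the codomain equals σ(x) for some x in the domain.
Since gcd(100, 115) = 5, we have 100x ≡ 0 (mod 5) for all x, so σ(x) ≡ 1 (mod 5).
But 0 ≢ 1 (mod 5), so 0 ∈ ℤ_{115} has no preimage. So σ is not surjective.
Since σ is not surjective, we find the least positive k with σ(k) = σ(0): this means 100k ≡ 0 (mod 115), i.e. 115 ∣ 100k. Since gcd(100, 115) = 5, dividing through by 5 this holds exactly when 23 ∣ 20k, and as gcd(20, 23) = 1, exactly when 23 ∣ k.
The smallest positive such k is 23.

23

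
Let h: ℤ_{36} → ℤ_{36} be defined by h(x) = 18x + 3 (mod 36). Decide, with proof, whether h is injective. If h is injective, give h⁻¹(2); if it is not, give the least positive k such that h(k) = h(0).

Recall: h is injective when h(u) = h(v) forces u = v.
We have gcd(18, 36) = 18 > 1. Taking u = 0 and v = 2: h(0) = 3 and h(2) = 18·2 + 3 = 39 ≡ 3 (mod 36).
So h(0) = h(2) while 0 ≠ 2, thus h is not injective.
Since h is not injective, we find the least positive k with h(k) = h(0): this means 18k ≡ 0 (mod 36), i.e. 36 ∣ 18k. Since gcd(18, 36) = 18, dividing through by 18 this holds exactly when 2 ∣ k.
The smallest positive such k is 2.

2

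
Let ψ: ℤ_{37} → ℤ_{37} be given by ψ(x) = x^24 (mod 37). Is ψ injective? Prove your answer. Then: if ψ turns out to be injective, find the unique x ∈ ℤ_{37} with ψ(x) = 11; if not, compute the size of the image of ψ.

ψ(3): Repeated squaring mod 37: 3^1 ≡ 3, 3^2 ≡ 3² = 9, 3^4 ≡ 9² = 81 ≡ 7, 3^8 ≡ 7² = 49 ≡ 12, 3^16 ≡ 12² = 144 ≡ 33. Since 24 = 16 + 8, 3^24 ≡ 33·12: 33·12 = 396 ≡ 26. So 3^24 ≡ 26 (mod 37).
ψ(4): Repeated squaring mod 37: 4^1 ≡ 4, 4^2 ≡ 4² = 16, 4^4 ≡ 16² = 256 ≡ 34, 4^8 ≡ 34² = 1156 ≡ 9, 4^16 ≡ 9² = 81 ≡ 7. Since 24 = 16 + 8, 4^24 ≡ 7·9: 7·9 = 63 ≡ 26. So 4^24 ≡ 26 (mod 37).
So ψ(3) = ψ(4) = 26 while 3 ≠ 4, hence ψ is not injective.
Since ψ is not injective, we determine |image(ψ)|. Computing x^24 mod 37 for each x (by repeated squaring, reducing mod 37 at every step), the values ψ(0), ψ(1), …, ψ(36) are: 0, 1, 10, 26, 26, 26, 1, 26, 1, 10, 1, 1, 10, 26, 1, 10, 10, 10, 26, 26, 10, 10, 10, 1, 26, 10, 1, 1, 10, 1, 26, 1, 26, 26, 26, 10, 1.
The distinct values are {0, 1, 10, 26}; there are 4 of them.

4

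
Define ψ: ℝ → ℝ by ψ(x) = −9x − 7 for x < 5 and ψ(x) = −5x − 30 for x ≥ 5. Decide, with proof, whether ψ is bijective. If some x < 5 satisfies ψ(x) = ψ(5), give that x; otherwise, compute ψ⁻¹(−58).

Both pieces are strictly decreasing (slopes −9 and −5), so each is injective on its own interval.
The left piece maps (−∞, 5) onto (−52, ∞); the right piece maps [5, ∞) onto (−∞, −55].
The images leave a gap (−52 has no preimage), so ψ is not surjective, hence not bijective.
Because the two images are disjoint, no x < 5 has ψ(x) = ψ(5), so we compute ψ⁻¹(−58): −58 lies in (−∞, −55], so solve −5x − 30 = −58: x = (−58 + 30)/(−5) = 28/5.

28/5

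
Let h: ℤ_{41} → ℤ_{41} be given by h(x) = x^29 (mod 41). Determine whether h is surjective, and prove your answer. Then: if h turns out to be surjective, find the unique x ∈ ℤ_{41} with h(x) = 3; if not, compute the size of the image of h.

Since 41 is prime, the nonzero elements of ℤ_{41} form a cyclic group of order 40.
As gcd(29, 40) = 1, raising to the 29th power is a bijection on this group: if u^29 ≡ v^29 then (uv^{−1})^29 = 1, and the only element of order dividing gcd(29, 40) = 1 is 1, so u = v.
With h(0) = 0 this makes h injective on all of ℤ_{41}, hence bijective (finite equal-size domain and codomain). In particular h is surjective.
Since h is surjective, we find the preimage of 3. The inverse of x ↦ x^29 on (ℤ_{41})^× is x ↦ x^29, because 29·29 = 841 = 21·40 + 1 ≡ 1 (mod 40) and x^{40} = 1 for x ≠ 0 (Fermat). So h⁻¹(3) = 3^29 mod 41.
Repeated squaring mod 41: 3^1 ≡ 3, 3^2 ≡ 3² = 9, 3^4 ≡ 9² = 81 ≡ 40, 3^8 ≡ 40² = 1600 ≡ 1, 3^16 ≡ 1² = 1. Since 29 = 16 + 8 + 4 + 1, 3^29 ≡ 1·1·40·3: 1·1 = 1, then 1·40 = 40, then 40·3 = 120 ≡ 38. So 3^29 ≡ 38 (mod 41).
Hence h⁻¹(3) = 38.

38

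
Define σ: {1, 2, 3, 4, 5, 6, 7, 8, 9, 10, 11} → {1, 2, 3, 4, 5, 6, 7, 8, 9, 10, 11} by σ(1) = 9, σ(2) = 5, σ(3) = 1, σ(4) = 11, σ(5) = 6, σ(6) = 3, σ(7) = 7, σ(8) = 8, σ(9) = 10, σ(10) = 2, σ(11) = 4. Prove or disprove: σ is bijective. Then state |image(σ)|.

11

The values 9, 5, 1, 11, 6, 3, 7, 8, 10, 2, 4 are a permutation of {1, 2, 3, 4, 5, 6, 7, 8, 9, 10, 11}: each element appears exactly once.
So σ is injective and surjective, hence bijective.
The image of σ is {1, 2, 3, 4, 5, 6, 7, 8, 9, 10, 11}, which has 11 elements.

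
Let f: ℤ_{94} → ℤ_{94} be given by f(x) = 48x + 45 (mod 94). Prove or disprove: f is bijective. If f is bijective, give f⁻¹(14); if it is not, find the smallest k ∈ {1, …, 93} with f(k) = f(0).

We have gcd(48, 94) = 2 > 1. Taking x_1 = 0 and x_2 = 47: f(0) = 45 and f(47) = 48·47 + 45 = 2301 ≡ 45 (mod 94).
So f(0) = f(47) while 0 ≠ 47, hence f is not injective, hence not bijective.
Since f is not bijective, we find the least positive k with f(k) = f(0): this means 48k ≡ 0 (mod 94), i.e. 94 ∣ 48k. Since gcd(48, 94) = 2, dividing through by 2 this holds exactly when 47 ∣ 24k, and as gcd(24, 47) = 1, exactly when 47 ∣ k.
The smallest positive such k is 47.

47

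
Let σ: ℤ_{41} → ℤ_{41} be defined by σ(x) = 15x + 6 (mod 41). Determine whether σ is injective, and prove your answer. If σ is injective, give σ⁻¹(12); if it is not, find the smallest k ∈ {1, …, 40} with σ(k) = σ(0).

25

By definition, σ is injective if σ(x_1) = σ(x_2) implies x_1 = x_2.
If σ(x_1) = σ(x_2), then 15x_1 ≡ 15x_2 (mod 41). Because gcd(15, 41) = 1, we may cancel 15 to get x_1 ≡ x_2 (mod 41).
Thus σ is injective.
We now compute 15⁻¹ mod 41 explicitly. Euclid's algorithm: 41 = 2·15 + 11, 15 = 1·11 + 4, 11 = 2·4 + 3, 4 = 1·3 + 1; back-substituting gives 1 = 11·15 − 4·41, so 15⁻¹ ≡ 11 (mod 41).
Since σ is injective, we find σ⁻¹(12): we need 15x ≡ 12 − 6 ≡ 6 (mod 41). Using 15⁻¹ = 11: x ≡ 11·6 = 66 = 1·41 + 25, so x = 25.
Check: σ(25) = 15·25 + 6 = 381 = 9·41 + 12 ≡ 12 (mod 41).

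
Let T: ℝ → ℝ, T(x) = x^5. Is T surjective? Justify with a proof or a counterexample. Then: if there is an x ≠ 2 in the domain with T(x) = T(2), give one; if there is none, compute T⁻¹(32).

For any y ∈ ℝ, x = y^{1/5} ∈ ℝ gives T(x) = y, so T is surjective.
Since x ↦ x^5 is strictly increasing on ℝ, it is injective there, so no x ≠ 2 in the domain has T(x) = T(2). We therefore compute T⁻¹(32) = 32^{1/5} = 2 (indeed 2^5 = 32).

2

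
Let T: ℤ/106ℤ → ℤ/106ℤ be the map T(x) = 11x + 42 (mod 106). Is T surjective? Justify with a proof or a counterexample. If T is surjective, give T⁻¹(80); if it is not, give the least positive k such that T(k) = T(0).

Since gcd(11, 106) = 1, 11 is invertible modulo 106. Euclid's algorithm: 106 = 9·11 + 7, 11 = 1·7 + 4, 7 = 1·4 + 3, 4 = 1·3 + 1; back-substituting gives 1 = 29·11 − 3·106, so 11⁻¹ ≡ 29 (mod 106).
For any y ∈ ℤ/106ℤ, x = 29(y − 42) mod 106 satisfies T(x) = 11·29(y − 42) + 42 ≡ y (since 11·29 ≡ 1 mod 106). So every y has a preimage.
Thus T is surjective.
Since T is surjective, we compute T⁻¹(80): solve 11x + 42 ≡ 80 (mod 106), i.e. 11x ≡ 38 (mod 106).
Multiplying by 11⁻¹ = 29 gives x ≡ 29·38 = 1102 = 10·106 + 42 ≡ 42 (mod 106).
Check: T(42) = 11·42 + 42 = 504 = 4·106 + 80 ≡ 80 (mod 106).

42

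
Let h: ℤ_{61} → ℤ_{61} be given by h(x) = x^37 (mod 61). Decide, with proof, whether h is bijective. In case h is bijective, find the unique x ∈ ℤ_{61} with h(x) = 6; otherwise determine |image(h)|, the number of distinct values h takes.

59

Since 61 is prime, the nonzero elements of ℤ_{61} form a cyclic group of order 60.
As gcd(37, 60) = 1, raising to the 37th power is a bijection on this group: if s^37 ≡ t^37 then (st^{−1})^37 = 1, and the only element of order dividing gcd(37, 60) = 1 is 1, so s = t.
With h(0) = 0 this makes h injective on all of ℤ_{61}, hence bijective (finite equal-size domain and codomain). In particular h is bijective.
Since h is bijective, we find the preimage of 6. The inverse of x ↦ x^37 on (ℤ_{61})^× is x ↦ x^13, because 37·13 = 481 = 8·60 + 1 ≡ 1 (mod 60) and x^{60} = 1 for x ≠ 0 (Fermat). So h⁻¹(6) = 6^13 mod 61.
Repeated squaring mod 61: 6^1 ≡ 6, 6^2 ≡ 6² = 36, 6^4 ≡ 36² = 1296 ≡ 15, 6^8 ≡ 15² = 225 ≡ 42. Since 13 = 8 + 4 + 1, 6^13 ≡ 42·15·6: 42·15 = 630 ≡ 20, then 20·6 = 120 ≡ 59. So 6^13 ≡ 59 (mod 61).
Hence h⁻¹(6) = 59.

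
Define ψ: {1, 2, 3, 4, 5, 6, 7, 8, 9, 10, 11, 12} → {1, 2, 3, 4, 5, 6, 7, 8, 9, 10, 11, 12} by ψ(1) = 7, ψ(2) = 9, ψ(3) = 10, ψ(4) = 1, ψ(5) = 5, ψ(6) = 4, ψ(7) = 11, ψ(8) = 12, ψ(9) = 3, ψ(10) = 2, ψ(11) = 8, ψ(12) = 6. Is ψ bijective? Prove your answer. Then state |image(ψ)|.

The values 7, 9, 10, 1, 5, 4, 11, 12, 3, 2, 8, 6 are a permutation of {1, 2, 3, 4, 5, 6, 7, 8, 9, 10, 11, 12}: each element appears exactly once.
So ψ is injective and surjective, hence bijective.
The image of ψ is {1, 2, 3, 4, 5, 6, 7, 8, 9, 10, 11, 12}, which has 12 elements.

12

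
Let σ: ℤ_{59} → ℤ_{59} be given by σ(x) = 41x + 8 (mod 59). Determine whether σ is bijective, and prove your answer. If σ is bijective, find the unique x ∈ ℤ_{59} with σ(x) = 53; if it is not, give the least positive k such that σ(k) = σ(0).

27

If σ(x_1) = σ(x_2), then 41x_1 ≡ 41x_2 (mod 59). Because gcd(41, 59) = 1, we may cancel 41 to get x_1 ≡ x_2 (mod 59).
We now compute 41⁻¹ mod 59 explicitly. Euclid's algorithm: 59 = 1·41 + 18, 41 = 2·18 + 5, 18 = 3·5 + 3, 5 = 1·3 + 2, 3 = 1·2 + 1; back-substituting gives 1 = 36·41 − 25·59, so 41⁻¹ ≡ 36 (mod 59).
Then y ↦ 36(y − 8) is a two-sided inverse to σ, so every y ∈ ℤ_{59} has a preimage.
Hence σ is bijective.
Since σ is bijective, we compute σ⁻¹(53): solve 41x + 8 ≡ 53 (mod 59), i.e. 41x ≡ 45 (mod 59).
Multiplying by 41⁻¹ = 36 gives x ≡ 36·45 = 1620 = 27·59 + 27 ≡ 27 (mod 59).
Check: σ(27) = 41·27 + 8 = 1115 = 18·59 + 53 ≡ 53 (mod 59).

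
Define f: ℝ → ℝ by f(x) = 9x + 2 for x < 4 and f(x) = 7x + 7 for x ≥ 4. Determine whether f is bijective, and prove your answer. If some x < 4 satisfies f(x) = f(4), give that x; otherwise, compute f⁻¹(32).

Both pieces are strictly increasing (slopes 9 and 7), so each is injective on its own interval.
The left piece maps (−∞, 4) onto (−∞, 38); the right piece maps [4, ∞) onto [35, ∞).
These images overlap. In particular f(4) = 35 (right piece), and solving 9x + 2 = 35 on the left piece gives x = 11/3 < 4.
So f(11/3) = f(4) with 11/3 ≠ 4, and f is not injective, hence not bijective. This x = 11/3 is the requested value below 4.

11/3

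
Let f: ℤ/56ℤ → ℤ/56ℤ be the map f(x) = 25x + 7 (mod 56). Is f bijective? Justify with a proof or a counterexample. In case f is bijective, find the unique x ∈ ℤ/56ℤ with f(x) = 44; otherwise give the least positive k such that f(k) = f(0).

By definition, injectivity means: for all a, b in the domain, f(a) = f(b) implies a = b.
Suppose f(a) = f(b) in ℤ/56ℤ. Then 25a + 7 ≡ 25b + 7 (mod 56), hence 25(a − b) ≡ 0 (mod 56).
Since gcd(25, 56) = 1, 25 is invertible modulo 56, hence a − b ≡ 0 (mod 56), i.e. a = b.
We now compute 25⁻¹ mod 56 explicitly. Euclid's algorithm: 56 = 2·25 + 6, 25 = 4·6 + 1; back-substituting gives 1 = 9·25 − 4·56, so 25⁻¹ ≡ 9 (mod 56).
Then y ↦ 9(y − 7) is a two-sided inverse to f, so every y ∈ ℤ/56ℤ has a preimage.
So f is bijective.
Since f is bijective, we find f⁻¹(44): we need 25x ≡ 44 − 7 ≡ 37 (mod 56). Using 25⁻¹ = 9: x ≡ 9·37 = 333 = 5·56 + 53, so x = 53.
Check: f(53) = 25·53 + 7 = 1332 = 23·56 + 44 ≡ 44 (mod 56).

53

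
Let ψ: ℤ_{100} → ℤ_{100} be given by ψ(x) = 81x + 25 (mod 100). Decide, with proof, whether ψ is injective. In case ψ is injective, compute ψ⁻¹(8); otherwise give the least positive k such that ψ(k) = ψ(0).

43

If ψ(s) = ψ(t), then 81s ≡ 81t (mod 100). Because gcd(81, 100) = 1, we may cancel 81 to get s ≡ t (mod 100).
Thus ψ is injective.
We now compute 81⁻¹ mod 100 explicitly. Euclid's algorithm: 100 = 1·81 + 19, 81 = 4·19 + 5, 19 = 3·5 + 4, 5 = 1·4 + 1; back-substituting gives 1 = 21·81 − 17·100, so 81⁻¹ ≡ 21 (mod 100).
Since ψ is injective, we find ψ⁻¹(8): we need 81x ≡ 8 − 25 ≡ 83 (mod 100). Using 81⁻¹ = 21: x ≡ 21·83 = 1743 = 17·100 + 43, so x = 43.
Check: ψ(43) = 81·43 + 25 = 3508 = 35·100 + 8 ≡ 8 (mod 100).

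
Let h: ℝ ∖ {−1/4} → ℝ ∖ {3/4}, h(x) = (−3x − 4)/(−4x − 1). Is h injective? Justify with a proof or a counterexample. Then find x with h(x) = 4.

Suppose h(a) = h(b). Cross-multiplying: (−3a − 4)(−4b − 1) = (−3b − 4)(−4a − 1).
Expanding both sides and cancelling the symmetric terms leaves −13·(a − b) = 0. Since −13 ≠ 0, a = b. Therefore h is injective.
Solving h(x) = 4: cross-multiplying gives −3x − 4 = 4(−4x − 1), which rearranges to 13x = 0, so x = 0.

0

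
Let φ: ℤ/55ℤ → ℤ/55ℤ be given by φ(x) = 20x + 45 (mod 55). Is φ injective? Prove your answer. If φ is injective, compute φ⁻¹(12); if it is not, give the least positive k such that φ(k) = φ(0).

Recall that injectivity means: for all x_1, x_2 in the domain, φ(x_1) = φ(x_2) implies x_1 = x_2.
We have gcd(20, 55) = 5 > 1. Taking x_1 = 0 and x_2 = 11: φ(0) = 45 and φ(11) = 20·11 + 45 = 265 ≡ 45 (mod 55).
So φ(0) = φ(11) while 0 ≠ 11, hence φ is not injective.
Since φ is not injective, we find the least positive k with φ(k) = φ(0): this means 20k ≡ 0 (mod 55), i.e. 55 ∣ 20k. Since gcd(20, 55) = 5, dividing through by 5 this holds exactly when 11 ∣ 4k, and as gcd(4, 11) = 1, exactly when 11 ∣ k.
The smallest positive such k is 11.

11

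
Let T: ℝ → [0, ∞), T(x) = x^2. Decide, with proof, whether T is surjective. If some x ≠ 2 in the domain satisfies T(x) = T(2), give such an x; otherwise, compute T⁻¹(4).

For any y ∈ [0, ∞), x = y^{1/2} ∈ ℝ satisfies x^2 = y, so T is surjective.
For the follow-up, such an x exists: taking x = −2 ∈ ℝ gives T(−2) = 4 = T(2) with −2 ≠ 2.

-2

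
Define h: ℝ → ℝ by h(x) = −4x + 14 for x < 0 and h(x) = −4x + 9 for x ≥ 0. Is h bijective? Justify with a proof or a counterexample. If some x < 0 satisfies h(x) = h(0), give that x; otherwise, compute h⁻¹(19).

-5/4

Both pieces are strictly decreasing (slopes −4 and −4), so each is injective on its own interval.
The left piece maps (−∞, 0) onto (14, ∞); the right piece maps [0, ∞) onto (−∞, 9].
The images leave a gap (14 has no preimage), so h is not surjective, hence not bijective.
Because the two images are disjoint, no x < 0 has h(x) = h(0), so we compute h⁻¹(19): 19 lies in (14, ∞), so solve −4x + 14 = 19: x = (19 − 14)/(−4) = −5/4.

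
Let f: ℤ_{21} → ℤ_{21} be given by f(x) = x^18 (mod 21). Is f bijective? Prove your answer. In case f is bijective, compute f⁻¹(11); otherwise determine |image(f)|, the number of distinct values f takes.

f(1) = 1^18 = 1.
f(2): Repeated squaring mod 21: 2^1 ≡ 2, 2^2 ≡ 2² = 4, 2^4 ≡ 4² = 16, 2^8 ≡ 16² = 256 ≡ 4, 2^16 ≡ 4² = 16. Since 18 = 16 + 2, 2^18 ≡ 16·4: 16·4 = 64 ≡ 1. So 2^18 ≡ 1 (mod 21).
So f(1) = f(2) = 1 while 1 ≠ 2, hence f is not injective, hence not bijective.
Since f is not bijective, we determine |image(f)|. Computing x^18 mod 21 for each x (by repeated squaring, reducing mod 21 at every step), the values f(0), f(1), …, f(20) are: 0, 1, 1, 15, 1, 1, 15, 7, 1, 15, 1, 1, 15, 1, 7, 15, 1, 1, 15, 1, 1.
The distinct values are {0, 1, 7, 15}; there are 4 of them.

4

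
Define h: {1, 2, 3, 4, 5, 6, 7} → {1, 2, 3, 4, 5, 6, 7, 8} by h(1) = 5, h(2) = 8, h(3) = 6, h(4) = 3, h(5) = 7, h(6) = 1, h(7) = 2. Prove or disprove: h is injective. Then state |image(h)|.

The values h(1), …, h(7) are 5, 8, 6, 3, 7, 1, 2 — all distinct.
So h(u) = h(v) only when u = v, and h is injective.
The image of h is {1, 2, 3, 5, 6, 7, 8}, which has 7 elements.

7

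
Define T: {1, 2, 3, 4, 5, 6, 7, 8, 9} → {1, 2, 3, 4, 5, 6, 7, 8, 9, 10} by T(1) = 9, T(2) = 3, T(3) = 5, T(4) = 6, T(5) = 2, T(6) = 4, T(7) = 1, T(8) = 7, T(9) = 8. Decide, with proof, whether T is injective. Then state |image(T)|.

The values T(1), …, T(9) are 9, 3, 5, 6, 2, 4, 1, 7, 8 — all distinct.
So T(s) = T(t) only when s = t, and T is injective.
The image of T is {1, 2, 3, 4, 5, 6, 7, 8, 9}, which has 9 elements.

9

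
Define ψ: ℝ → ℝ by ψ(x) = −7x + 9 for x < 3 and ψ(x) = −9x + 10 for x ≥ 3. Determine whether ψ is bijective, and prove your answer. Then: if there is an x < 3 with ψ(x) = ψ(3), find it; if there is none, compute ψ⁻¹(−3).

12/7

Both pieces are strictly decreasing (slopes −7 and −9), so each is injective on its own interval.
The left piece maps (−∞, 3) onto (−12, ∞); the right piece maps [3, ∞) onto (−∞, −17].
The images leave a gap (−12 has no preimage), so ψ is not surjective, hence not bijective.
Because the two images are disjoint, no x < 3 has ψ(x) = ψ(3), so we compute ψ⁻¹(−3): −3 lies in (−12, ∞), so solve −7x + 9 = −3: x = (−3 − 9)/(−7) = 12/7.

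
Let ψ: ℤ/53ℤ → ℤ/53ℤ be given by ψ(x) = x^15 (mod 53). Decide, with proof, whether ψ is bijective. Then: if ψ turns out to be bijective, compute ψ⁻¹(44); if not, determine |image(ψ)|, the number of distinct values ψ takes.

16

Since 53 is prime, the nonzero elements of ℤ/53ℤ form a cyclic group of order 52.
As gcd(15, 52) = 1, raising to the 15th power is a bijection on this group: if a^15 ≡ b^15 then (ab^{−1})^15 = 1, and the only element of order dividing gcd(15, 52) = 1 is 1, so a = b.
With ψ(0) = 0 this makes ψ injective on all of ℤ/53ℤ, hence bijective (finite equal-size domain and codomain). In particular ψ is bijective.
Since ψ is bijective, we find the preimage of 44. The inverse of x ↦ x^15 on (ℤ/53ℤ)^× is x ↦ x^7, because 15·7 = 105 = 2·52 + 1 ≡ 1 (mod 52) and x^{52} = 1 for x ≠ 0 (Fermat). So ψ⁻¹(44) = 44^7 mod 53.
Repeated squaring mod 53: 44^1 ≡ 44, 44^2 ≡ 44² = 1936 ≡ 28, 44^4 ≡ 28² = 784 ≡ 42. Since 7 = 4 + 2 + 1, 44^7 ≡ 42·28·44: 42·28 = 1176 ≡ 10, then 10·44 = 440 ≡ 16. So 44^7 ≡ 16 (mod 53).
Hence ψ⁻¹(44) = 16.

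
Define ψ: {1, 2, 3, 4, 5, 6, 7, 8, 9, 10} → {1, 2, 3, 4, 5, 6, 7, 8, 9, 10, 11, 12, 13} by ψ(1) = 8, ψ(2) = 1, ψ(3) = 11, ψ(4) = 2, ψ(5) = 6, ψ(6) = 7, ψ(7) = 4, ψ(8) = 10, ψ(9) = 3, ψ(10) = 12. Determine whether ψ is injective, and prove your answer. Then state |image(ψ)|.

10

The values ψ(1), …, ψ(10) are 8, 1, 11, 2, 6, 7, 4, 10, 3, 12 — all distinct.
So ψ(a) = ψ(b) only when a = b, and ψ is injective.
The image of ψ is {1, 2, 3, 4, 6, 7, 8, 10, 11, 12}, which has 10 elements.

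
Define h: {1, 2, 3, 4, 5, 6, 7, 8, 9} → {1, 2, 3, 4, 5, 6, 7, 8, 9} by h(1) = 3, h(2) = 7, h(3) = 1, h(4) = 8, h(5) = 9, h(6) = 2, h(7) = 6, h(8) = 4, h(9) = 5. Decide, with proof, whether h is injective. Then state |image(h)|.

The values h(1), …, h(9) are 3, 7, 1, 8, 9, 2, 6, 4, 5 — all distinct.
So h(s) = h(t) only when s = t, and h is injective.
The image of h is {1, 2, 3, 4, 5, 6, 7, 8, 9}, which has 9 elements.

9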